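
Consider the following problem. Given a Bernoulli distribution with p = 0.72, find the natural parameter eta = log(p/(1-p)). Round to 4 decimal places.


Natural parameter for Bernoulli: eta = log(p/(1-p)).
p = 0.72, 1-p = 0.28.
p/(1-p) = 2.571429.
eta = log(2.571429) = 0.9445

0.9445


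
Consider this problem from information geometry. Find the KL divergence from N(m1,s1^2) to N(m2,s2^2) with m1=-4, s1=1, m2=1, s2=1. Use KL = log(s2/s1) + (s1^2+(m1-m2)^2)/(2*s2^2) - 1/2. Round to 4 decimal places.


KL divergence between normal distributions:
KL = log(s2/s1) + (s1^2 + (m1-m2)^2)/(2*s2^2) - 1/2.
log(1/1) = 0.0.
(1^2 + (-4-1)^2)/(2*1^2) = (1 + 25)/2 = 13.0.
KL = 0.0 + 13.0 - 0.5 = 12.5000

12.5000


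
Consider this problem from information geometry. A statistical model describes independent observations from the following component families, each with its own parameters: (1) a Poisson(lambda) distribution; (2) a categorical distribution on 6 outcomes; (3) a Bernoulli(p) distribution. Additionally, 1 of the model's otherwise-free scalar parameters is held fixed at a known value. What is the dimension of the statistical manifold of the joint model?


The dimension of a statistical manifold equals the number of free
(independent) real parameters of the model. For a product of independent
blocks the parameter counts add.
- Poisson (lambda): 1.
- categorical on 6 outcomes (probabilities sum to 1): 6-1 = 5.
- Bernoulli (p): 1.
Total = 1 + 5 + 1 = 7.
1 parameter(s) fixed at known values: 7 - 1 = 6.
Dimension = 6

6


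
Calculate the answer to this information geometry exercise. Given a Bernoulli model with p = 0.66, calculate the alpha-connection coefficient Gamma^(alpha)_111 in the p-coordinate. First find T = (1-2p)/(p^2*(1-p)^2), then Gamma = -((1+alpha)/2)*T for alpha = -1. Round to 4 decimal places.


Skewness (Amari-Chentsov) tensor: T = (1-2p)/(p^2*(1-p)^2).
p = 0.66, 1-2p = -0.32, p^2 = 0.4356, (1-p)^2 = 0.1156.
T = -0.32/(0.4356 * 0.1156) = -6.354835.
In the p-coordinate, Gamma^(alpha) = Gamma^(0) - (alpha/2)*T with Gamma^(0) = (1/2)*g'(p) = -T/2,
so Gamma^(alpha) = -((1+alpha)/2)*T.
alpha = -1, -(1+alpha)/2 = 0.0.
Gamma = 0.0 * -6.354835 = 0.0000

0.0000


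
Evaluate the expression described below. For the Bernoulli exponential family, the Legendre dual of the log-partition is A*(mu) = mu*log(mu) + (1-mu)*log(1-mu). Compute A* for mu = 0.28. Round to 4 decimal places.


Legendre transform for Bernoulli:
A*(mu) = mu*log(mu) + (1-mu)*log(1-mu).
mu = 0.28, 1-mu = 0.72.
mu*log(mu) = 0.28*log(0.28) = -0.35643.
(1-mu)*log(1-mu) = 0.72*log(0.72) = -0.236523.
A* = -0.35643 + -0.236523 = -0.5930

-0.5930


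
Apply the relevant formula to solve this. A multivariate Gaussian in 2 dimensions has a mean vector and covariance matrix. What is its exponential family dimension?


Exponential family dimension calculation:
For 2-dim MVN: mean has 2 params, covariance has 2*3/2 = 3 unique entries.
Total dim = 2 + 3 = 5.

5


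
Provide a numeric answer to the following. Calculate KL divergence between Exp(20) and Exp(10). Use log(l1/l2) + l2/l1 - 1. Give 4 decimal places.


KL divergence for exponential family:
KL = log(l1/l2) + l2/l1 - 1.
log(20/10) = 0.693147.
10/20 = 0.5.
KL = 0.693147 + 0.5 - 1 = 0.1931

0.1931


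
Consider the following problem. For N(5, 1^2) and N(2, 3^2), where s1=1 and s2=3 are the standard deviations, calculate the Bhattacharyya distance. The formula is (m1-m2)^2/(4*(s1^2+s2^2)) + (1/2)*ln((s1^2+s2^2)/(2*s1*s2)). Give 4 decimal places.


Bhattacharyya distance between two Gaussians:
DB = (m1-m2)^2/(4*(s1^2+s2^2)) + (1/2)*ln((s1^2+s2^2)/(2*s1*s2)).
(m1-m2)^2 = (3)^2 = 9.
s1^2+s2^2 = 1 + 9 = 10.
term1 = 9/40 = 0.225.
term2 = 0.5*ln(10/6.0) = 0.255413.
DB = 0.225 + 0.255413 = 0.4804

0.4804


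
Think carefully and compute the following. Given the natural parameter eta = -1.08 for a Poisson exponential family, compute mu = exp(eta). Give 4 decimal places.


Expectation parameter for Poisson exponential family:
mu = exp(eta).
eta = -1.08.
mu = exp(-1.08) = 0.3396

0.3396


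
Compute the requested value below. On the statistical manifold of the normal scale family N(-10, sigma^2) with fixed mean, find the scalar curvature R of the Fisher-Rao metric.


This family has a single free parameter, so its statistical manifold
is 1-dimensional. The Riemann curvature tensor of any 1-dimensional
Riemannian manifold vanishes identically, so R = 0.

0


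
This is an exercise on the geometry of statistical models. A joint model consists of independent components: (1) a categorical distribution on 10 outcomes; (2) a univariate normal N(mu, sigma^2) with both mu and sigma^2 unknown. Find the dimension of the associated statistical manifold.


The dimension of a statistical manifold equals the number of free
(independent) real parameters of the model. For a product of independent
blocks the parameter counts add.
- categorical on 10 outcomes (probabilities sum to 1): 10-1 = 9.
- normal (mu, sigma^2): 2.
Total = 9 + 2 = 11.
Dimension = 11

11


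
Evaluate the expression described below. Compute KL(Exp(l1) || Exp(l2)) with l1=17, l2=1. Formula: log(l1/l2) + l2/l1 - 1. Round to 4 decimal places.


KL divergence for exponential family:
KL = log(l1/l2) + l2/l1 - 1.
log(17/1) = 2.833213.
1/17 = 0.058824.
KL = 2.833213 + 0.058824 - 1 = 1.8920

1.8920


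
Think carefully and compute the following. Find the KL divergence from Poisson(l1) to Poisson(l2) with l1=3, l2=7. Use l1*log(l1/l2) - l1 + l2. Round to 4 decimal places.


KL divergence for Poisson:
KL = l1*log(l1/l2) - l1 + l2.
l1 = 3, l2 = 7.
log(3/7) = -0.847298.
l1*log(l1/l2) = 3 * -0.847298 = -2.541894.
KL = -2.541894 - 3 + 7 = 1.4581

1.4581


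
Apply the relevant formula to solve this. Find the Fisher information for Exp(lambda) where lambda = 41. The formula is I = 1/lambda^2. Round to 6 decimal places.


Fisher information for exponential: I(lambda) = 1/lambda^2.
lambda = 41, lambda^2 = 1681.
I = 1/1681 = 0.000595

0.000595


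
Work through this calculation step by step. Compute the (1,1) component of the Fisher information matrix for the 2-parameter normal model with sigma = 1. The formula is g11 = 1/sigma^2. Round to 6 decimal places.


For the 2-parameter normal family, the Fisher metric has:
  g11 = 1/sigma^2, g22 = 2/sigma^2.
sigma = 1, sigma^2 = 1.
g11 = 1.000000

1.000000


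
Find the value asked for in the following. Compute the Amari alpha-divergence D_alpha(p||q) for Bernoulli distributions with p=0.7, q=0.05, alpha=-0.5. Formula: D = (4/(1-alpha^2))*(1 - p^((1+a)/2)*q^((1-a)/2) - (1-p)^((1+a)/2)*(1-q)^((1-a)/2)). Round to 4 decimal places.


Amari alpha-divergence:
D = (4/(1-alpha^2))*(1 - p^((1+a)/2)*q^((1-a)/2) - (1-p)^((1+a)/2)*(1-q)^((1-a)/2)).
alpha = -0.5, p = 0.7, q = 0.05.
e1 = (1+alpha)/2 = 0.25, e2 = (1-alpha)/2 = 0.75.
t1 = p^e1 * q^e2 = 0.7^0.25 * 0.05^0.75 = 0.096717.
t2 = (1-p)^e1 * (1-q)^e2 = 0.3^0.25 * 0.95^0.75 = 0.712153.
4/(1-alpha^2) = 5.333333.
D = 5.333333*(1 - 0.096717 - 0.712153) = 1.0194

1.0194


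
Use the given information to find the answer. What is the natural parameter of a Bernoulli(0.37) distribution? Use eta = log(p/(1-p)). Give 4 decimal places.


Natural parameter for Bernoulli: eta = log(p/(1-p)).
p = 0.37, 1-p = 0.63.
p/(1-p) = 0.587302.
eta = log(0.587302) = -0.5322

-0.5322


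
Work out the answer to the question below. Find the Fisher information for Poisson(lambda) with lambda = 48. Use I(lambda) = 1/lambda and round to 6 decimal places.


Fisher information for Poisson: I(lambda) = 1/lambda.
lambda = 48.
I(lambda) = 1/48 = 0.020833

0.020833


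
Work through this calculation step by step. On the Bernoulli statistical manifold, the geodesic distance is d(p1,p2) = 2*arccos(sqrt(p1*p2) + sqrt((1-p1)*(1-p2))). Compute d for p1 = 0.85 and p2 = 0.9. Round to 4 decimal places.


Geodesic distance on Bernoulli manifold:
d(p1,p2) = 2*arccos(sqrt(p1*p2) + sqrt((1-p1)*(1-p2))).
sqrt(p1*p2) = sqrt(0.85*0.9) = 0.874643.
sqrt((1-p1)*(1-p2)) = sqrt(0.15*0.1) = 0.122474.
arg = 0.874643 + 0.122474 = 0.997117.
d = 2*arccos(0.997117) = 0.1519

0.1519


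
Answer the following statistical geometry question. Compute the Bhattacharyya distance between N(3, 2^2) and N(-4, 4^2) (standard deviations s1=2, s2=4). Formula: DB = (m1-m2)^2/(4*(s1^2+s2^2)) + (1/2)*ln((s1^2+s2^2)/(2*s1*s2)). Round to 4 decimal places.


Bhattacharyya distance between two Gaussians:
DB = (m1-m2)^2/(4*(s1^2+s2^2)) + (1/2)*ln((s1^2+s2^2)/(2*s1*s2)).
(m1-m2)^2 = (7)^2 = 49.
s1^2+s2^2 = 4 + 16 = 20.
term1 = 49/80 = 0.6125.
term2 = 0.5*ln(20/16.0) = 0.111572.
DB = 0.6125 + 0.111572 = 0.7241

0.7241


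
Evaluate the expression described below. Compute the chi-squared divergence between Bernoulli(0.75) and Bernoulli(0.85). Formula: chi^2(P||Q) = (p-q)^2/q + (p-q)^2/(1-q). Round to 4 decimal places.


Chi-squared divergence between Bernoulli distributions:
chi^2 = (p-q)^2/q + (p-q)^2/(1-q).
p = 0.75, q = 0.85, p-q = -0.1.
(p-q)^2 = 0.01.
term1 = 0.01/0.85 = 0.011765.
term2 = 0.01/0.15 = 0.066667.
chi^2 = 0.011765 + 0.066667 = 0.0784

0.0784


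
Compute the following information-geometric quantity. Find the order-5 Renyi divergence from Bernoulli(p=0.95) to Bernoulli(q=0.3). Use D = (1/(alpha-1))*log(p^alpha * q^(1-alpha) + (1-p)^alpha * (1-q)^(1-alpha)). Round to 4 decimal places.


Renyi divergence of order alpha between Bernoulli distributions:
D = (1/(alpha-1))*log(p^alpha * q^(1-alpha) + (1-p)^alpha * (1-q)^(1-alpha)).
alpha = 5, p = 0.95, q = 0.3.
p^alpha * q^(1-alpha) = 0.95^5 * 0.3^-4 = 95.528511.
(1-p)^alpha * (1-q)^(1-alpha) = 0.05^5 * 0.7^-4 = 1e-06.
sum = 95.528511 + 1e-06 = 95.528512.
D = (1/4)*log(95.528512) = 1.1399

1.1399


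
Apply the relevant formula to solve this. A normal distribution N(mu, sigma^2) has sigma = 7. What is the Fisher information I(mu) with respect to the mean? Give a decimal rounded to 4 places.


The Fisher information for the mean of a normal distribution is I(mu) = 1/sigma^2.
sigma = 7, so sigma^2 = 49.
I(mu) = 1/49 = 0.0204

0.0204


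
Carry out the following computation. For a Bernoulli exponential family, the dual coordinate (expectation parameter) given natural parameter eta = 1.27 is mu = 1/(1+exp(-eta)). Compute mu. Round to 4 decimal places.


Dual coordinate (expectation parameter) for Bernoulli:
mu = 1/(1+exp(-eta)).
eta = 1.27.
exp(-eta) = exp(-1.27) = 0.280832.
mu = 1/(1+0.280832) = 0.7807

0.7807


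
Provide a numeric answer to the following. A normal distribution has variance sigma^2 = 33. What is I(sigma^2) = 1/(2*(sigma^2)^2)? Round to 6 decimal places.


Fisher information for variance: I(sigma^2) = 1/(2*sigma^4).
sigma^2 = 33, so sigma^4 = 1089.
I = 1/(2*1089) = 1/2178 = 0.000459

0.000459


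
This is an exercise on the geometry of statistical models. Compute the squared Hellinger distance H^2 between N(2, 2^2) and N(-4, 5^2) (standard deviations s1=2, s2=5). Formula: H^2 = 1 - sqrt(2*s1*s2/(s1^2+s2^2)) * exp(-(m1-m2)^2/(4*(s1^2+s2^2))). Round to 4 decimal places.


Squared Hellinger distance for Gaussians:
H^2 = 1 - sqrt(2*s1*s2/(s1^2+s2^2)) * exp(-(m1-m2)^2/(4*(s1^2+s2^2))).
s1^2 = 4, s2^2 = 25, s1^2+s2^2 = 29.
sqrt(2*2*5/(29)) = 0.830455.
(m1-m2)^2 = (6)^2 = 36.
exp(-36/(4*29)) = exp(-0.310345) = 0.733194.
H^2 = 1 - 0.830455*0.733194 = 0.3911

0.3911


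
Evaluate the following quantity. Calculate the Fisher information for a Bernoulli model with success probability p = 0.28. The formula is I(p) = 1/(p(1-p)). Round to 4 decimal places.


For Bernoulli(p), Fisher information is I(p) = 1/(p*(1-p)).
p = 0.28, 1-p = 0.72.
p*(1-p) = 0.2016.
I(p) = 1/0.2016 = 4.9603

4.9603


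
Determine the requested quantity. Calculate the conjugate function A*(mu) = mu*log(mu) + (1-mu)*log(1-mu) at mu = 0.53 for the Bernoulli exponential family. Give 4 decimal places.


Legendre transform for Bernoulli:
A*(mu) = mu*log(mu) + (1-mu)*log(1-mu).
mu = 0.53, 1-mu = 0.47.
mu*log(mu) = 0.53*log(0.53) = -0.336485.
(1-mu)*log(1-mu) = 0.47*log(0.47) = -0.354861.
A* = -0.336485 + -0.354861 = -0.6913

-0.6913


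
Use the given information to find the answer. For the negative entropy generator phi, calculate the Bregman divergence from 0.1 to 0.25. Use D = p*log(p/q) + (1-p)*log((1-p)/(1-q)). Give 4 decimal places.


Bregman divergence with negative entropy generator:
D = p*log(p/q) + (1-p)*log((1-p)/(1-q)).
p = 0.1, q = 0.25.
p*log(p/q) = 0.1*log(0.1/0.25) = -0.091629.
(1-p)*log((1-p)/(1-q)) = 0.9*log(0.9/0.75) = 0.164089.
D = -0.091629 + 0.164089 = 0.0725

0.0725


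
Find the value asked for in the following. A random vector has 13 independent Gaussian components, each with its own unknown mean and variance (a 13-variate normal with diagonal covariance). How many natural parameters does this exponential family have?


Exponential family dimension calculation:
Each univariate normal has two natural parameters (mu/sigma^2 and -1/(2 sigma^2)).
With 13 independent components, dim = 2 * 13 = 26.

26


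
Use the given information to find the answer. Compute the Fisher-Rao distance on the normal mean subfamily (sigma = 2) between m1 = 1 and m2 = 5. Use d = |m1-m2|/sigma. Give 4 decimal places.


On the fixed-variance normal subfamily, geodesic distance = |m1-m2|/sigma.
|1 - 5| = 4.
sigma = 2.
d = 4/2 = 2.0000

2.0000


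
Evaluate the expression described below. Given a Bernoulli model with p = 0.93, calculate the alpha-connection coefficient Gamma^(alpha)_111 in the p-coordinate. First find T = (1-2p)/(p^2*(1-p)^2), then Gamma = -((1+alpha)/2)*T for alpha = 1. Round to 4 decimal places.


Skewness (Amari-Chentsov) tensor: T = (1-2p)/(p^2*(1-p)^2).
p = 0.93, 1-2p = -0.86, p^2 = 0.8649, (1-p)^2 = 0.0049.
T = -0.86/(0.8649 * 0.0049) = -202.92543.
In the p-coordinate, Gamma^(alpha) = Gamma^(0) - (alpha/2)*T with Gamma^(0) = (1/2)*g'(p) = -T/2,
so Gamma^(alpha) = -((1+alpha)/2)*T.
alpha = 1, -(1+alpha)/2 = -1.0.
Gamma = -1.0 * -202.92543 = 202.9254

202.9254


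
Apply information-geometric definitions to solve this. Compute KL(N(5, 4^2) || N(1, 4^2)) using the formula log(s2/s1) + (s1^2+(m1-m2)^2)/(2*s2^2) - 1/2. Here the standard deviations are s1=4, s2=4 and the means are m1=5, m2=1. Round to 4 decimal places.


KL divergence between normal distributions:
KL = log(s2/s1) + (s1^2 + (m1-m2)^2)/(2*s2^2) - 1/2.
log(4/4) = 0.0.
(4^2 + (5-1)^2)/(2*4^2) = (16 + 16)/32 = 1.0.
KL = 0.0 + 1.0 - 0.5 = 0.5000

0.5000


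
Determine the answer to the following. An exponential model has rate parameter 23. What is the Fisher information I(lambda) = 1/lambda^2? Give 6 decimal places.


Fisher information for exponential: I(lambda) = 1/lambda^2.
lambda = 23, lambda^2 = 529.
I = 1/529 = 0.001890

0.001890


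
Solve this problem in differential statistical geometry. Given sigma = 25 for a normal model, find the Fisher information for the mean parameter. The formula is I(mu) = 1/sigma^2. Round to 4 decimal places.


The Fisher information for the mean of a normal distribution is I(mu) = 1/sigma^2.
sigma = 25, so sigma^2 = 625.
I(mu) = 1/625 = 0.0016

0.0016


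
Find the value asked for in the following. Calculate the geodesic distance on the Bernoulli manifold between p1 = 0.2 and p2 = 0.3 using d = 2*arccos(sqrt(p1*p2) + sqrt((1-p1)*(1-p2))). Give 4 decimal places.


Geodesic distance on Bernoulli manifold:
d(p1,p2) = 2*arccos(sqrt(p1*p2) + sqrt((1-p1)*(1-p2))).
sqrt(p1*p2) = sqrt(0.2*0.3) = 0.244949.
sqrt((1-p1)*(1-p2)) = sqrt(0.8*0.7) = 0.748331.
arg = 0.244949 + 0.748331 = 0.99328.
d = 2*arccos(0.99328) = 0.2320

0.2320


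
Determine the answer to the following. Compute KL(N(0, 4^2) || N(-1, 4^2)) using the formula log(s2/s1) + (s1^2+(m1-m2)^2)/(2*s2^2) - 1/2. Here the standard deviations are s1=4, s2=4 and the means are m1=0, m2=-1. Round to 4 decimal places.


KL divergence between normal distributions:
KL = log(s2/s1) + (s1^2 + (m1-m2)^2)/(2*s2^2) - 1/2.
log(4/4) = 0.0.
(4^2 + (0--1)^2)/(2*4^2) = (16 + 1)/32 = 0.53125.
KL = 0.0 + 0.53125 - 0.5 = 0.0313

0.0313


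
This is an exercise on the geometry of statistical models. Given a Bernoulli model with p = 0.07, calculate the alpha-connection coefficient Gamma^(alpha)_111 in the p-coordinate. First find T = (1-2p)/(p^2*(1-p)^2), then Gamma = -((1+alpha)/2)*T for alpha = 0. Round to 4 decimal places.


Skewness (Amari-Chentsov) tensor: T = (1-2p)/(p^2*(1-p)^2).
p = 0.07, 1-2p = 0.86, p^2 = 0.0049, (1-p)^2 = 0.8649.
T = 0.86/(0.0049 * 0.8649) = 202.92543.
In the p-coordinate, Gamma^(alpha) = Gamma^(0) - (alpha/2)*T with Gamma^(0) = (1/2)*g'(p) = -T/2,
so Gamma^(alpha) = -((1+alpha)/2)*T.
alpha = 0, -(1+alpha)/2 = -0.5.
Gamma = -0.5 * 202.92543 = -101.4627

-101.4627


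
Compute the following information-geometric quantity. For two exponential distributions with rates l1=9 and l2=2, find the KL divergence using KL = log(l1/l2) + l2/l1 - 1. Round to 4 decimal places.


KL divergence for exponential family:
KL = log(l1/l2) + l2/l1 - 1.
log(9/2) = 1.504077.
2/9 = 0.222222.
KL = 1.504077 + 0.222222 - 1 = 0.7263

0.7263


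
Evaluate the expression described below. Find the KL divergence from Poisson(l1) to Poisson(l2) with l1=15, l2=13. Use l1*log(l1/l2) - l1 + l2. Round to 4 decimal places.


KL divergence for Poisson:
KL = l1*log(l1/l2) - l1 + l2.
l1 = 15, l2 = 13.
log(15/13) = 0.143101.
l1*log(l1/l2) = 15 * 0.143101 = 2.146513.
KL = 2.146513 - 15 + 13 = 0.1465

0.1465


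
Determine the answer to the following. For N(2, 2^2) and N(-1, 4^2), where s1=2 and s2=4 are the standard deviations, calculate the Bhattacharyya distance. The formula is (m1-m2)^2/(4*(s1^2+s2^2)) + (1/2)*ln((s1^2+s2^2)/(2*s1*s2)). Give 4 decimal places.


Bhattacharyya distance between two Gaussians:
DB = (m1-m2)^2/(4*(s1^2+s2^2)) + (1/2)*ln((s1^2+s2^2)/(2*s1*s2)).
(m1-m2)^2 = (3)^2 = 9.
s1^2+s2^2 = 4 + 16 = 20.
term1 = 9/80 = 0.1125.
term2 = 0.5*ln(20/16.0) = 0.111572.
DB = 0.1125 + 0.111572 = 0.2241

0.2241


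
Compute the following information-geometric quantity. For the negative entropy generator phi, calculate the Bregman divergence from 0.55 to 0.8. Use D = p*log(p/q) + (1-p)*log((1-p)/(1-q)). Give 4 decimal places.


Bregman divergence with negative entropy generator:
D = p*log(p/q) + (1-p)*log((1-p)/(1-q)).
p = 0.55, q = 0.8.
p*log(p/q) = 0.55*log(0.55/0.8) = -0.206081.
(1-p)*log((1-p)/(1-q)) = 0.45*log(0.45/0.2) = 0.364919.
D = -0.206081 + 0.364919 = 0.1588

0.1588


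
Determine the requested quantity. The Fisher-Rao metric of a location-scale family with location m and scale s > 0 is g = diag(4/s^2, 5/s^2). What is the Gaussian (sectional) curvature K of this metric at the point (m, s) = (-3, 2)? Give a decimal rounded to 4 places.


The metric has the form g = (A dm^2 + B ds^2)/s^2 with A = 4, B = 5.
Substitute u = sqrt(A/B)*m: g = B*(du^2 + ds^2)/s^2, i.e. B times the
Poincare upper half-plane metric, which has constant Gaussian curvature -1.
Scaling a 2D metric by a constant c divides the Gaussian curvature by c,
so K = -1/B = -1/(5) = -0.2000 everywhere (the point (m, s) = (-3, 2) is irrelevant:
the curvature is constant).
The requested Gaussian curvature is K = -0.2000.

-0.2000


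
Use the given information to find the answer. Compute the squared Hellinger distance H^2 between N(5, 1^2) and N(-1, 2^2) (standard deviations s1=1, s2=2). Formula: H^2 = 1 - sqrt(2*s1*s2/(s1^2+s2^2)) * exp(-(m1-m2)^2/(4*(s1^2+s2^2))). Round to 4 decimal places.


Squared Hellinger distance for Gaussians:
H^2 = 1 - sqrt(2*s1*s2/(s1^2+s2^2)) * exp(-(m1-m2)^2/(4*(s1^2+s2^2))).
s1^2 = 1, s2^2 = 4, s1^2+s2^2 = 5.
sqrt(2*1*2/(5)) = 0.894427.
(m1-m2)^2 = (6)^2 = 36.
exp(-36/(4*5)) = exp(-1.8) = 0.165299.
H^2 = 1 - 0.894427*0.165299 = 0.8522

0.8522


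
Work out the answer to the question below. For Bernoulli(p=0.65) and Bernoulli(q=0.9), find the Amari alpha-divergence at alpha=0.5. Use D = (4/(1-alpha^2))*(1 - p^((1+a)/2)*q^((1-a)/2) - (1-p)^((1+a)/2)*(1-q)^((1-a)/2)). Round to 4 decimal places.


Amari alpha-divergence:
D = (4/(1-alpha^2))*(1 - p^((1+a)/2)*q^((1-a)/2) - (1-p)^((1+a)/2)*(1-q)^((1-a)/2)).
alpha = 0.5, p = 0.65, q = 0.9.
e1 = (1+alpha)/2 = 0.75, e2 = (1-alpha)/2 = 0.25.
t1 = p^e1 * q^e2 = 0.65^0.75 * 0.9^0.25 = 0.705092.
t2 = (1-p)^e1 * (1-q)^e2 = 0.35^0.75 * 0.1^0.25 = 0.255889.
4/(1-alpha^2) = 5.333333.
D = 5.333333*(1 - 0.705092 - 0.255889) = 0.2081

0.2081


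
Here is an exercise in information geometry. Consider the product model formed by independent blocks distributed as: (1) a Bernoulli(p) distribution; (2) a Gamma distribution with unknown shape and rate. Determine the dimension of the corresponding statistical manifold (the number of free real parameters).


The dimension of a statistical manifold equals the number of free
(independent) real parameters of the model. For a product of independent
blocks the parameter counts add.
- Bernoulli (p): 1.
- Gamma (shape, rate): 2.
Total = 1 + 2 = 3.
Dimension = 3

3


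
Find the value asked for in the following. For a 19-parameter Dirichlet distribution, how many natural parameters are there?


Exponential family dimension calculation:
Dirichlet with 19 components has 19 natural parameters.

19


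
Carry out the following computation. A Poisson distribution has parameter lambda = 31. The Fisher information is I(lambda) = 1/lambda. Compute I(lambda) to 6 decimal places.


Fisher information for Poisson: I(lambda) = 1/lambda.
lambda = 31.
I(lambda) = 1/31 = 0.032258

0.032258


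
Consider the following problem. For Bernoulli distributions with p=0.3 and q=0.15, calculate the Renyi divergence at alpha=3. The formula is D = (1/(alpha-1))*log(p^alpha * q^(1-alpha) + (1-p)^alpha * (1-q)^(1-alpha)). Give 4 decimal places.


Renyi divergence of order alpha between Bernoulli distributions:
D = (1/(alpha-1))*log(p^alpha * q^(1-alpha) + (1-p)^alpha * (1-q)^(1-alpha)).
alpha = 3, p = 0.3, q = 0.15.
p^alpha * q^(1-alpha) = 0.3^3 * 0.15^-2 = 1.2.
(1-p)^alpha * (1-q)^(1-alpha) = 0.7^3 * 0.85^-2 = 0.47474.
sum = 1.2 + 0.47474 = 1.67474.
D = (1/2)*log(1.67474) = 0.2578

0.2578


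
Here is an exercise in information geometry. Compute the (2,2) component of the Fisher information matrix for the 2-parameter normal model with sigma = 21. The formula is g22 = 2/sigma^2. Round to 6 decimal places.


For the 2-parameter normal family, the Fisher metric has:
  g11 = 1/sigma^2, g22 = 2/sigma^2.
sigma = 21, sigma^2 = 441.
g22 = 0.004535

0.004535


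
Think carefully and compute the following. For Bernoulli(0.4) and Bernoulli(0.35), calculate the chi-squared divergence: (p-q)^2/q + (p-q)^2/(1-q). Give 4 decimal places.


Chi-squared divergence between Bernoulli distributions:
chi^2 = (p-q)^2/q + (p-q)^2/(1-q).
p = 0.4, q = 0.35, p-q = 0.05.
(p-q)^2 = 0.0025.
term1 = 0.0025/0.35 = 0.007143.
term2 = 0.0025/0.65 = 0.003846.
chi^2 = 0.007143 + 0.003846 = 0.0110

0.0110


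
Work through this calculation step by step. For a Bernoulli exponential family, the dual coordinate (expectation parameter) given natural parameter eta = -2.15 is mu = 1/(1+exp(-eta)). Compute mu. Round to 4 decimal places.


Dual coordinate (expectation parameter) for Bernoulli:
mu = 1/(1+exp(-eta)).
eta = -2.15.
exp(-eta) = exp(2.15) = 8.584858.
mu = 1/(1+8.584858) = 0.1043

0.1043


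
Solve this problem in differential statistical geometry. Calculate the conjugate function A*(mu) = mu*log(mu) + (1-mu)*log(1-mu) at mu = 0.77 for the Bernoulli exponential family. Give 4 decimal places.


Legendre transform for Bernoulli:
A*(mu) = mu*log(mu) + (1-mu)*log(1-mu).
mu = 0.77, 1-mu = 0.23.
mu*log(mu) = 0.77*log(0.77) = -0.201251.
(1-mu)*log(1-mu) = 0.23*log(0.23) = -0.338025.
A* = -0.201251 + -0.338025 = -0.5393

-0.5393


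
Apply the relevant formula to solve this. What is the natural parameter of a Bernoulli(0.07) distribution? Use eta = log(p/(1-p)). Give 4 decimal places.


Natural parameter for Bernoulli: eta = log(p/(1-p)).
p = 0.07, 1-p = 0.93.
p/(1-p) = 0.075269.
eta = log(0.075269) = -2.5867

-2.5867


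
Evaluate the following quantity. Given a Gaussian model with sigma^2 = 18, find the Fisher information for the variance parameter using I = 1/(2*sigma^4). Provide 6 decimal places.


Fisher information for variance: I(sigma^2) = 1/(2*sigma^4).
sigma^2 = 18, so sigma^4 = 324.
I = 1/(2*324) = 1/648 = 0.001543

0.001543


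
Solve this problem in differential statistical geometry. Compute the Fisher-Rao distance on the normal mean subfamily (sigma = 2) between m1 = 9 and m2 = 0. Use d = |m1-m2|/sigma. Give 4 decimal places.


On the fixed-variance normal subfamily, geodesic distance = |m1-m2|/sigma.
|9 - 0| = 9.
sigma = 2.
d = 9/2 = 4.5000

4.5000


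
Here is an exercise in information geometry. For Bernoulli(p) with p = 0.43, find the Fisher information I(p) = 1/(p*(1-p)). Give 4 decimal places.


For Bernoulli(p), Fisher information is I(p) = 1/(p*(1-p)).
p = 0.43, 1-p = 0.57.
p*(1-p) = 0.2451.
I(p) = 1/0.2451 = 4.0800

4.0800


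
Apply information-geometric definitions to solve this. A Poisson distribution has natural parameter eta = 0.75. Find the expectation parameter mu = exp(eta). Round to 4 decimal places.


Expectation parameter for Poisson exponential family:
mu = exp(eta).
eta = 0.75.
mu = exp(0.75) = 2.1170

2.1170


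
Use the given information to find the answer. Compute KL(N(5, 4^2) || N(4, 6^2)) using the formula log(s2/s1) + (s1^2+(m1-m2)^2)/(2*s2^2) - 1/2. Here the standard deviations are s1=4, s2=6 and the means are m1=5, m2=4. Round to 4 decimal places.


KL divergence between normal distributions:
KL = log(s2/s1) + (s1^2 + (m1-m2)^2)/(2*s2^2) - 1/2.
log(6/4) = 0.405465.
(4^2 + (5-4)^2)/(2*6^2) = (16 + 1)/72 = 0.236111.
KL = 0.405465 + 0.236111 - 0.5 = 0.1416

0.1416


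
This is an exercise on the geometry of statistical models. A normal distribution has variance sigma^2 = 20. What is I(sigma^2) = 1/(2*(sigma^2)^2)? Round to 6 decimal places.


Fisher information for variance: I(sigma^2) = 1/(2*sigma^4).
sigma^2 = 20, so sigma^4 = 400.
I = 1/(2*400) = 1/800 = 0.001250

0.001250


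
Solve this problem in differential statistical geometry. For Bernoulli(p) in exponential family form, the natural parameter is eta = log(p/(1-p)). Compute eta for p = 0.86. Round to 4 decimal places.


Natural parameter for Bernoulli: eta = log(p/(1-p)).
p = 0.86, 1-p = 0.14.
p/(1-p) = 6.142857.
eta = log(6.142857) = 1.8153

1.8153


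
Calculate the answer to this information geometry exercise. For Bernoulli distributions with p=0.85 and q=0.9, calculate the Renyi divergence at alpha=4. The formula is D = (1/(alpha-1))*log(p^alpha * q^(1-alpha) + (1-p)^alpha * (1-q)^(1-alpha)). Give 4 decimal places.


Renyi divergence of order alpha between Bernoulli distributions:
D = (1/(alpha-1))*log(p^alpha * q^(1-alpha) + (1-p)^alpha * (1-q)^(1-alpha)).
alpha = 4, p = 0.85, q = 0.9.
p^alpha * q^(1-alpha) = 0.85^4 * 0.9^-3 = 0.716058.
(1-p)^alpha * (1-q)^(1-alpha) = 0.15^4 * 0.1^-3 = 0.50625.
sum = 0.716058 + 0.50625 = 1.222308.
D = (1/3)*log(1.222308) = 0.0669

0.0669


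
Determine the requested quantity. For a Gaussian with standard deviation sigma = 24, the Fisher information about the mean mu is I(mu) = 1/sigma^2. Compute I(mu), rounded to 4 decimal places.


The Fisher information for the mean of a normal distribution is I(mu) = 1/sigma^2.
sigma = 24, so sigma^2 = 576.
I(mu) = 1/576 = 0.0017

0.0017


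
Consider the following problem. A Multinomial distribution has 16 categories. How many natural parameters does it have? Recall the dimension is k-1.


Exponential family dimension calculation:
For Multinomial with k=16 categories, dim = k-1 = 15.

15


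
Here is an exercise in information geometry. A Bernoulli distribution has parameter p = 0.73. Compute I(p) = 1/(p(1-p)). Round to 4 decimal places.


For Bernoulli(p), Fisher information is I(p) = 1/(p*(1-p)).
p = 0.73, 1-p = 0.27.
p*(1-p) = 0.1971.
I(p) = 1/0.1971 = 5.0736

5.0736


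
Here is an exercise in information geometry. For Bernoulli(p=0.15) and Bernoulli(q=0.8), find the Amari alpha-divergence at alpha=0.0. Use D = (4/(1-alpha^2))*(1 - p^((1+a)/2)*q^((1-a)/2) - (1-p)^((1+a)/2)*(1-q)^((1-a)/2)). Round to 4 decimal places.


Amari alpha-divergence:
D = (4/(1-alpha^2))*(1 - p^((1+a)/2)*q^((1-a)/2) - (1-p)^((1+a)/2)*(1-q)^((1-a)/2)).
alpha = 0.0, p = 0.15, q = 0.8.
e1 = (1+alpha)/2 = 0.5, e2 = (1-alpha)/2 = 0.5.
t1 = p^e1 * q^e2 = 0.15^0.5 * 0.8^0.5 = 0.34641.
t2 = (1-p)^e1 * (1-q)^e2 = 0.85^0.5 * 0.2^0.5 = 0.412311.
4/(1-alpha^2) = 4.0.
D = 4.0*(1 - 0.34641 - 0.412311) = 0.9651

0.9651


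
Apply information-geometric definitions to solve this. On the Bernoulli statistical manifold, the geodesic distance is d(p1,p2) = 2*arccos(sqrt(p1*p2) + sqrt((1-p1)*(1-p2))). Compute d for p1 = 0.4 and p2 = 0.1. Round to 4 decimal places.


Geodesic distance on Bernoulli manifold:
d(p1,p2) = 2*arccos(sqrt(p1*p2) + sqrt((1-p1)*(1-p2))).
sqrt(p1*p2) = sqrt(0.4*0.1) = 0.2.
sqrt((1-p1)*(1-p2)) = sqrt(0.6*0.9) = 0.734847.
arg = 0.2 + 0.734847 = 0.934847.
d = 2*arccos(0.934847) = 0.7259

0.7259


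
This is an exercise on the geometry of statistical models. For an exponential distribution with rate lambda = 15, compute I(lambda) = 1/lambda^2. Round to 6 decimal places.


Fisher information for exponential: I(lambda) = 1/lambda^2.
lambda = 15, lambda^2 = 225.
I = 1/225 = 0.004444

0.004444


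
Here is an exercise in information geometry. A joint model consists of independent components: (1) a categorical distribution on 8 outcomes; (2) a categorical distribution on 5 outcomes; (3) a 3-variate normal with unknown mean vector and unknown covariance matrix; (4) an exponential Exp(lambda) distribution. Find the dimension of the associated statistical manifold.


The dimension of a statistical manifold equals the number of free
(independent) real parameters of the model. For a product of independent
blocks the parameter counts add.
- categorical on 8 outcomes (probabilities sum to 1): 8-1 = 7.
- categorical on 5 outcomes (probabilities sum to 1): 5-1 = 4.
- 3-variate normal: 3 (mean) + 3*4/2 = 6 (symmetric covariance) = 9.
- exponential (lambda): 1.
Total = 7 + 4 + 9 + 1 = 21.
Dimension = 21

21


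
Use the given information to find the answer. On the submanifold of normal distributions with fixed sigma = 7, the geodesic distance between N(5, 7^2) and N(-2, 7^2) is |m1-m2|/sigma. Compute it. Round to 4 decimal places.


On the fixed-variance normal subfamily, geodesic distance = |m1-m2|/sigma.
|5 - -2| = 7.
sigma = 7.
d = 7/7 = 1.0000

1.0000


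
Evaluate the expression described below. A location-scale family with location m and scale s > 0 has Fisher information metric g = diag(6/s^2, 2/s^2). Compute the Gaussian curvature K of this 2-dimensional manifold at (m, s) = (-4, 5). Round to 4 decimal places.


The metric has the form g = (A dm^2 + B ds^2)/s^2 with A = 6, B = 2.
Substitute u = sqrt(A/B)*m: g = B*(du^2 + ds^2)/s^2, i.e. B times the
Poincare upper half-plane metric, which has constant Gaussian curvature -1.
Scaling a 2D metric by a constant c divides the Gaussian curvature by c,
so K = -1/B = -1/(2) = -0.5000 everywhere (the point (m, s) = (-4, 5) is irrelevant:
the curvature is constant).
The requested Gaussian curvature is K = -0.5000.

-0.5000


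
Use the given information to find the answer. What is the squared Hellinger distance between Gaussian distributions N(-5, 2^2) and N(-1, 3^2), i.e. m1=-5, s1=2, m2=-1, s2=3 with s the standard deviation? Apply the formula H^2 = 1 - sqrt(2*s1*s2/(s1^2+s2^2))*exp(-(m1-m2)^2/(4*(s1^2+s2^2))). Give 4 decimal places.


Squared Hellinger distance for Gaussians:
H^2 = 1 - sqrt(2*s1*s2/(s1^2+s2^2)) * exp(-(m1-m2)^2/(4*(s1^2+s2^2))).
s1^2 = 4, s2^2 = 9, s1^2+s2^2 = 13.
sqrt(2*2*3/(13)) = 0.960769.
(m1-m2)^2 = (-4)^2 = 16.
exp(-16/(4*13)) = exp(-0.307692) = 0.735141.
H^2 = 1 - 0.960769*0.735141 = 0.2937

0.2937


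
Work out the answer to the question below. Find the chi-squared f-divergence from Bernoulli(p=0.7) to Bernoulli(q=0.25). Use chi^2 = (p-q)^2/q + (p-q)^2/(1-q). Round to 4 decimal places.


Chi-squared divergence between Bernoulli distributions:
chi^2 = (p-q)^2/q + (p-q)^2/(1-q).
p = 0.7, q = 0.25, p-q = 0.45.
(p-q)^2 = 0.2025.
term1 = 0.2025/0.25 = 0.81.
term2 = 0.2025/0.75 = 0.27.
chi^2 = 0.81 + 0.27 = 1.0800

1.0800


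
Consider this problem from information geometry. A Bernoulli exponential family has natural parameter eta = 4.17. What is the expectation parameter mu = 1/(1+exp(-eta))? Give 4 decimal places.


Dual coordinate (expectation parameter) for Bernoulli:
mu = 1/(1+exp(-eta)).
eta = 4.17.
exp(-eta) = exp(-4.17) = 0.015452.
mu = 1/(1+0.015452) = 0.9848

0.9848


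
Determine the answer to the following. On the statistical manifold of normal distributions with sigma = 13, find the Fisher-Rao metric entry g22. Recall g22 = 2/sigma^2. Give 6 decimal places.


For the 2-parameter normal family, the Fisher metric has:
  g11 = 1/sigma^2, g22 = 2/sigma^2.
sigma = 13, sigma^2 = 169.
g22 = 0.011834

0.011834


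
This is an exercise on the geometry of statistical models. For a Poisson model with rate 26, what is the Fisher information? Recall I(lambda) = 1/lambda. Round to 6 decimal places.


Fisher information for Poisson: I(lambda) = 1/lambda.
lambda = 26.
I(lambda) = 1/26 = 0.038462

0.038462


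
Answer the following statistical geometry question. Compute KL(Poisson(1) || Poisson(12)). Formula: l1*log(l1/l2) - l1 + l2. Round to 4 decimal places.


KL divergence for Poisson:
KL = l1*log(l1/l2) - l1 + l2.
l1 = 1, l2 = 12.
log(1/12) = -2.484907.
l1*log(l1/l2) = 1 * -2.484907 = -2.484907.
KL = -2.484907 - 1 + 12 = 8.5151

8.5151


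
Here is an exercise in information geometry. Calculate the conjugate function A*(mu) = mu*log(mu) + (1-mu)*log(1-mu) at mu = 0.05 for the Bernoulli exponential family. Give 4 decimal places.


Legendre transform for Bernoulli:
A*(mu) = mu*log(mu) + (1-mu)*log(1-mu).
mu = 0.05, 1-mu = 0.95.
mu*log(mu) = 0.05*log(0.05) = -0.149787.
(1-mu)*log(1-mu) = 0.95*log(0.95) = -0.048729.
A* = -0.149787 + -0.048729 = -0.1985

-0.1985


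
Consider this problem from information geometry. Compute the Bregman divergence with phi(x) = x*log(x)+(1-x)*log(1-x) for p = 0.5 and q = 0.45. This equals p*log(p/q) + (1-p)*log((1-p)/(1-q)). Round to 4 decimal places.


Bregman divergence with negative entropy generator:
D = p*log(p/q) + (1-p)*log((1-p)/(1-q)).
p = 0.5, q = 0.45.
p*log(p/q) = 0.5*log(0.5/0.45) = 0.05268.
(1-p)*log((1-p)/(1-q)) = 0.5*log(0.5/0.55) = -0.047655.
D = 0.05268 + -0.047655 = 0.0050

0.0050


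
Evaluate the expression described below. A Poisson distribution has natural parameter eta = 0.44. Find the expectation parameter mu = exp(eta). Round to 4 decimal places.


Expectation parameter for Poisson exponential family:
mu = exp(eta).
eta = 0.44.
mu = exp(0.44) = 1.5527

1.5527


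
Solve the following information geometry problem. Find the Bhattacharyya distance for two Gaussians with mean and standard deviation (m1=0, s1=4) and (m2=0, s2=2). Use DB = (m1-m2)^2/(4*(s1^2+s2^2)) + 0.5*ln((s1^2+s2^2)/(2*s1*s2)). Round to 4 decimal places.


Bhattacharyya distance between two Gaussians:
DB = (m1-m2)^2/(4*(s1^2+s2^2)) + (1/2)*ln((s1^2+s2^2)/(2*s1*s2)).
(m1-m2)^2 = (0)^2 = 0.
s1^2+s2^2 = 16 + 4 = 20.
term1 = 0/80 = 0.0.
term2 = 0.5*ln(20/16.0) = 0.111572.
DB = 0.0 + 0.111572 = 0.1116

0.1116


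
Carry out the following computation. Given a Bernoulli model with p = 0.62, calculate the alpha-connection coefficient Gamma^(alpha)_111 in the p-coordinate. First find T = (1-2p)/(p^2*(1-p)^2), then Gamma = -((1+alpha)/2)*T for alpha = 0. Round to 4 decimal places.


Skewness (Amari-Chentsov) tensor: T = (1-2p)/(p^2*(1-p)^2).
p = 0.62, 1-2p = -0.24, p^2 = 0.3844, (1-p)^2 = 0.1444.
T = -0.24/(0.3844 * 0.1444) = -4.323751.
In the p-coordinate, Gamma^(alpha) = Gamma^(0) - (alpha/2)*T with Gamma^(0) = (1/2)*g'(p) = -T/2,
so Gamma^(alpha) = -((1+alpha)/2)*T.
alpha = 0, -(1+alpha)/2 = -0.5.
Gamma = -0.5 * -4.323751 = 2.1619

2.1619


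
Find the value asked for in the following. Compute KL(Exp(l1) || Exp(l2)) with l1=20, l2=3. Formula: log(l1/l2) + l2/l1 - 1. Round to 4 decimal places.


KL divergence for exponential family:
KL = log(l1/l2) + l2/l1 - 1.
log(20/3) = 1.89712.
3/20 = 0.15.
KL = 1.89712 + 0.15 - 1 = 1.0471

1.0471


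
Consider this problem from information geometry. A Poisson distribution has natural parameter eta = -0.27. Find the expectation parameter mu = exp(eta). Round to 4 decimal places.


Expectation parameter for Poisson exponential family:
mu = exp(eta).
eta = -0.27.
mu = exp(-0.27) = 0.7634

0.7634


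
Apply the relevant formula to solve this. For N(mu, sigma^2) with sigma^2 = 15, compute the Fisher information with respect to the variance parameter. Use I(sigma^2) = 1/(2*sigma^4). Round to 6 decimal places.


Fisher information for variance: I(sigma^2) = 1/(2*sigma^4).
sigma^2 = 15, so sigma^4 = 225.
I = 1/(2*225) = 1/450 = 0.002222

0.002222


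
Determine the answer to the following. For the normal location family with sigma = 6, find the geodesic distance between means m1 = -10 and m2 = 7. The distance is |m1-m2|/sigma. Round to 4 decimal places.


On the fixed-variance normal subfamily, geodesic distance = |m1-m2|/sigma.
|-10 - 7| = 17.
sigma = 6.
d = 17/6 = 2.8333

2.8333


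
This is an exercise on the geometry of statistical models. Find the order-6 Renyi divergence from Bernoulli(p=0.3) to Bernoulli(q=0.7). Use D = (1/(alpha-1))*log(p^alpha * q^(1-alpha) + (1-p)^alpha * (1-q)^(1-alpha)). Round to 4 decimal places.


Renyi divergence of order alpha between Bernoulli distributions:
D = (1/(alpha-1))*log(p^alpha * q^(1-alpha) + (1-p)^alpha * (1-q)^(1-alpha)).
alpha = 6, p = 0.3, q = 0.7.
p^alpha * q^(1-alpha) = 0.3^6 * 0.7^-5 = 0.004337.
(1-p)^alpha * (1-q)^(1-alpha) = 0.7^6 * 0.3^-5 = 48.415226.
sum = 0.004337 + 48.415226 = 48.419564.
D = (1/5)*log(48.419564) = 0.7760

0.7760


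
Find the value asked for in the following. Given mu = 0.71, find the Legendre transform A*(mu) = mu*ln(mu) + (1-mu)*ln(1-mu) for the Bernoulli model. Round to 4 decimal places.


Legendre transform for Bernoulli:
A*(mu) = mu*log(mu) + (1-mu)*log(1-mu).
mu = 0.71, 1-mu = 0.29.
mu*log(mu) = 0.71*log(0.71) = -0.243168.
(1-mu)*log(1-mu) = 0.29*log(0.29) = -0.358984.
A* = -0.243168 + -0.358984 = -0.6022

-0.6022


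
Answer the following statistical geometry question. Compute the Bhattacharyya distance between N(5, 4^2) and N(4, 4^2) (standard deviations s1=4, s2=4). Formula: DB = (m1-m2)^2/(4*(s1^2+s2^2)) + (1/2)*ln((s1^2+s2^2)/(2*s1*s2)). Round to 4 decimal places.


Bhattacharyya distance between two Gaussians:
DB = (m1-m2)^2/(4*(s1^2+s2^2)) + (1/2)*ln((s1^2+s2^2)/(2*s1*s2)).
(m1-m2)^2 = (1)^2 = 1.
s1^2+s2^2 = 16 + 16 = 32.
term1 = 1/128 = 0.007812.
term2 = 0.5*ln(32/32.0) = 0.0.
DB = 0.007812 + 0.0 = 0.0078

0.0078


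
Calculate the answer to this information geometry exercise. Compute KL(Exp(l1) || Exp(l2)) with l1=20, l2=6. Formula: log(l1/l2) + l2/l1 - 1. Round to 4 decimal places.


KL divergence for exponential family:
KL = log(l1/l2) + l2/l1 - 1.
log(20/6) = 1.203973.
6/20 = 0.3.
KL = 1.203973 + 0.3 - 1 = 0.5040

0.5040


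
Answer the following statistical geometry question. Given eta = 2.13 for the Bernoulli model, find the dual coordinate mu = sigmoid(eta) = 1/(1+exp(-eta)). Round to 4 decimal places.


Dual coordinate (expectation parameter) for Bernoulli:
mu = 1/(1+exp(-eta)).
eta = 2.13.
exp(-eta) = exp(-2.13) = 0.118837.
mu = 1/(1+0.118837) = 0.8938

0.8938


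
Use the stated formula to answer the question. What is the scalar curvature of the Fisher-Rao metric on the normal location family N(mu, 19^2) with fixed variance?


This family has a single free parameter, so its statistical manifold
is 1-dimensional. The Riemann curvature tensor of any 1-dimensional
Riemannian manifold vanishes identically, so R = 0.

0


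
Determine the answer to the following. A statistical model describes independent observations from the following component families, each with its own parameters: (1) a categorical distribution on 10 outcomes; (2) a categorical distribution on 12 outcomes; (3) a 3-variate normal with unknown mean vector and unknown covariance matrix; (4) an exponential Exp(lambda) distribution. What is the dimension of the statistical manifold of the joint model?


The dimension of a statistical manifold equals the number of free
(independent) real parameters of the model. For a product of independent
blocks the parameter counts add.
- categorical on 10 outcomes (probabilities sum to 1): 10-1 = 9.
- categorical on 12 outcomes (probabilities sum to 1): 12-1 = 11.
- 3-variate normal: 3 (mean) + 3*4/2 = 6 (symmetric covariance) = 9.
- exponential (lambda): 1.
Total = 9 + 11 + 9 + 1 = 30.
Dimension = 30

30
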